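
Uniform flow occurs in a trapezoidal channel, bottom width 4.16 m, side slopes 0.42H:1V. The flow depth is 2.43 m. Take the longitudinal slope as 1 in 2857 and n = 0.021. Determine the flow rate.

With bottom width b = 4.16 m and side slope z = 0.42: A = (b + zy)y = (4.16 + 0.42×2.43)×2.43 = 12.59 m²; P = b + 2y√(1+z²) = 4.16 + 2×2.43×1.085 = 9.431 m.
Hydraulic radius R = A/P = 12.59/9.431 = 1.335 m.
Manning's equation: Q = (1/n) A R^(2/3) S^(1/2) = (1/0.021) × 12.59 × 1.335^(2/3) × 0.00035^(1/2) = 13.6 m³/s.

Q = 13.6 m³/s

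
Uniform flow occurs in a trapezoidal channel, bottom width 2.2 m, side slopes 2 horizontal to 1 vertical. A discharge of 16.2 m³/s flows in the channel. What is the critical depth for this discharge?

At critical depth, Q² T / (g A³) = 1, i.e. A³/T = Q²/g = 16.2²/9.81 = 26.75.
Try y = 0.97 m: A³/T = 10.65 — short.
Try y = 1.41 m: A³/T = 45.23 — over.
Try y = 1.23 m: A³/T = 26.45 — close enough.

y_c = 1.23 m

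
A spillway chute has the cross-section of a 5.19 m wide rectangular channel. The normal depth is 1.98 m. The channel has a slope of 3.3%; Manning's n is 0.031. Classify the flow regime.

supercritical

Flow area A = b·y = 5.19 × 1.98 = 10.28 m². Wetted perimeter P = b + 2y = 5.19 + 2×1.98 = 9.15 m.
Hydraulic radius R = A/P = 10.28/9.15 = 1.123 m.
V = (1/n) R^(2/3) √S = (1/0.031) × 1.123^(2/3) × √0.033 = 6.331 m/s. Hydraulic depth D_h = A/T = 10.28/5.19 = 1.98 m.
Froude number Fr = V/√(g·D_h) = 6.331/√(9.81×1.98) = 1.44, which is greater than 1, so the flow is supercritical.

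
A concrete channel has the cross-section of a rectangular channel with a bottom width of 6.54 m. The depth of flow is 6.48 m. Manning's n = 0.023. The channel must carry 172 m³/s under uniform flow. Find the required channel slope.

Flow area A = b·y = 6.54 × 6.48 = 42.38 m². Wetted perimeter P = b + 2y = 6.54 + 2×6.48 = 19.5 m.
Hydraulic radius R = A/P = 42.38/19.5 = 2.173 m.
From Manning's equation, S = [nQ / (1 A R^(2/3))]² = [0.023 × 172 / (1 × 42.38 × 2.173^(2/3))]² = 0.0031.

S = 0.0031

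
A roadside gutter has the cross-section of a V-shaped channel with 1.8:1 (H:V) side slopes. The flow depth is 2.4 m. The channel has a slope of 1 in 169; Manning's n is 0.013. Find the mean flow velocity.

For a triangular section with side slope z = 1.8: A = zy² = 1.8×2.4² = 10.37 m²; P = 2y√(1+z²) = 2×2.4×2.059 = 9.884 m.
Hydraulic radius R = A/P = 10.37/9.884 = 1.049 m.
From Manning's equation, V = (1/n) R^(2/3) S^(1/2) = (1/0.013) × 1.049^(2/3) × 0.005917^(1/2) = 6.11 m/s.

V = 6.11 m/s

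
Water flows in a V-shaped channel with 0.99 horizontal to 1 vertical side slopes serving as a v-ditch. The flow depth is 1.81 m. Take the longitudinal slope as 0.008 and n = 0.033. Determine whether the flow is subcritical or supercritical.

subcritical

For a triangular section with side slope z = 0.99: A = zy² = 0.99×1.81² = 3.243 m²; P = 2y√(1+z²) = 2×1.81×1.407 = 5.094 m.
Hydraulic radius R = A/P = 3.243/5.094 = 0.6367 m.
V = (1/n) R^(2/3) √S = (1/0.033) × 0.6367^(2/3) × √0.008 = 2.006 m/s. Hydraulic depth D_h = A/T = 3.243/3.584 = 0.905 m.
Froude number Fr = V/√(g·D_h) = 2.006/√(9.81×0.905) = 0.673, which is less than 1, so the flow is subcritical.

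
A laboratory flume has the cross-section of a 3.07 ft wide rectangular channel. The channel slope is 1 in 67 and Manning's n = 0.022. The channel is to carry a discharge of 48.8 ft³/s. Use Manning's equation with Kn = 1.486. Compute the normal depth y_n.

Manning's equation rearranged: A R^(2/3) = nQ / (1.486·√S) = 0.022 × 48.8 / (1.486 × √0.01493) = 5.914.
Trying y = 2.26 ft: A R^(2/3) = 6.535 — over.
Trying y = 1.74 ft: A R^(2/3) = 4.663 — short.
Trying y = 2.09 ft: A R^(2/3) = 5.914 — close enough.

y_n = 2.09 ft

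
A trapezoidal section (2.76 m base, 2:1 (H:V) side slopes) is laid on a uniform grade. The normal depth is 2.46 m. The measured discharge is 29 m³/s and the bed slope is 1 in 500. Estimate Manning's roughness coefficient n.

n = 0.036

With bottom width b = 2.76 m and side slope z = 2: A = (b + zy)y = (2.76 + 2×2.46)×2.46 = 18.89 m²; P = b + 2y√(1+z²) = 2.76 + 2×2.46×2.236 = 13.76 m.
Hydraulic radius R = A/P = 18.89/13.76 = 1.373 m.
Rearranging Manning's equation: n = (1/Q) A R^(2/3) S^(1/2) = (1/29) × 18.89 × 1.373^(2/3) × √0.002 = 0.036.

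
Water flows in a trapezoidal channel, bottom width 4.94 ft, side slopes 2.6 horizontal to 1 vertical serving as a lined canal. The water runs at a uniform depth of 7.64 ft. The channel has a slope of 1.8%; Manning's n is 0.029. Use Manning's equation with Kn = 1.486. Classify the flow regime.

supercritical

With bottom width b = 4.94 ft and side slope z = 2.6: A = (b + zy)y = (4.94 + 2.6×7.64)×7.64 = 189.5 ft²; P = b + 2y√(1+z²) = 4.94 + 2×7.64×2.786 = 47.51 ft.
Hydraulic radius R = A/P = 189.5/47.51 = 3.989 ft.
V = (1.486/n) R^(2/3) √S = (1.486/0.029) × 3.989^(2/3) × √0.018 = 17.29 ft/s. Hydraulic depth D_h = A/T = 189.5/44.67 = 4.242 ft.
Froude number Fr = V/√(g·D_h) = 17.29/√(32.2×4.242) = 1.48, which is greater than 1, so the flow is supercritical.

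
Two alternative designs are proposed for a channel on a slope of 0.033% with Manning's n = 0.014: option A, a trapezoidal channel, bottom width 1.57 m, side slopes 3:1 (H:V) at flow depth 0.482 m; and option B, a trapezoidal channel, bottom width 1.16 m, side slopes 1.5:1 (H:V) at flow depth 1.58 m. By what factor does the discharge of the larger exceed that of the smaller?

Channel A: With bottom width b = 1.57 m and side slope z = 3: A = (b + zy)y = (1.57 + 3×0.482)×0.482 = 1.454 m²; P = b + 2y√(1+z²) = 1.57 + 2×0.482×3.162 = 4.618 m. Hydraulic radius R = A/P = 1.454/4.618 = 0.3148 m. Q_A = (1/0.014)·1.454·0.3148^(2/3)·√0.00033 = 0.8728 m³/s.
Channel B: With bottom width b = 1.16 m and side slope z = 1.5: A = (b + zy)y = (1.16 + 1.5×1.58)×1.58 = 5.577 m²; P = b + 2y√(1+z²) = 1.16 + 2×1.58×1.803 = 6.857 m. Hydraulic radius R = A/P = 5.577/6.857 = 0.8134 m. Q_B = (1/0.014)·5.577·0.8134^(2/3)·√0.00033 = 6.306 m³/s.
The larger discharge is 6.306 m³/s and the smaller is 0.8728 m³/s; the ratio is 7.23.

7.23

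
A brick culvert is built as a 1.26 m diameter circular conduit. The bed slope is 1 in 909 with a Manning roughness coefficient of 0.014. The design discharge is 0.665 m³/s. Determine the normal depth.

Manning's equation rearranged: A R^(2/3) = nQ / (1·√S) = 0.014 × 0.665 / (√0.0011) = 0.2807.
Try y = 0.54 m: A R^(2/3) = 0.2204 — low.
Try y = 0.708 m: A R^(2/3) = 0.35 — high.
Try y = 0.62 m: A R^(2/3) = 0.2809 — matches.

y_n = 0.62 m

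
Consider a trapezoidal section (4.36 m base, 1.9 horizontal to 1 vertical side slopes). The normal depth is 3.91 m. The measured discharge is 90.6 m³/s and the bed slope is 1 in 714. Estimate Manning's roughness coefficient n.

With bottom width b = 4.36 m and side slope z = 1.9: A = (b + zy)y = (4.36 + 1.9×3.91)×3.91 = 46.09 m²; P = b + 2y√(1+z²) = 4.36 + 2×3.91×2.147 = 21.15 m.
Hydraulic radius R = A/P = 46.09/21.15 = 2.179 m.
Rearranging Manning's equation: n = (1/Q) A R^(2/3) S^(1/2) = (1/90.6) × 46.09 × 2.179^(2/3) × √0.001401 = 0.032.

n = 0.032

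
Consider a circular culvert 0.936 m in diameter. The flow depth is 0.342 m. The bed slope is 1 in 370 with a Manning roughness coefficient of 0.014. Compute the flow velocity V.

For a circular section of diameter D = 0.936 m at depth y = 0.342 m, the central angle is θ = 2 arccos(1 − 2y/D) = 2.596 rad. Then A = (D²/8)(θ − sin θ) = 0.2275 m² and P = Dθ/2 = 1.215 m.
Hydraulic radius R = A/P = 0.2275/1.215 = 0.1873 m.
From Manning's equation, V = (1/n) R^(2/3) S^(1/2) = (1/0.014) × 0.1873^(2/3) × 0.002703^(1/2) = 1.22 m/s.

V = 1.22 m/s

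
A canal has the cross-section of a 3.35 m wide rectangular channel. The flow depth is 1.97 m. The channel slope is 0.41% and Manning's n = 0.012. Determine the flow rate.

Flow area A = b·y = 3.35 × 1.97 = 6.599 m². Wetted perimeter P = b + 2y = 3.35 + 2×1.97 = 7.29 m.
Hydraulic radius R = A/P = 6.599/7.29 = 0.9053 m.
Manning's equation: Q = (1/n) A R^(2/3) S^(1/2) = (1/0.012) × 6.599 × 0.9053^(2/3) × 0.0041^(1/2) = 33 m³/s.

Q = 33 m³/s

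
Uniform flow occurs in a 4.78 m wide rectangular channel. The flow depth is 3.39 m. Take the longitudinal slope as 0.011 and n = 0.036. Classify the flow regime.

subcritical

Flow area A = b·y = 4.78 × 3.39 = 16.2 m². Wetted perimeter P = b + 2y = 4.78 + 2×3.39 = 11.56 m.
Hydraulic radius R = A/P = 16.2/11.56 = 1.402 m.
V = (1/n) R^(2/3) √S = (1/0.036) × 1.402^(2/3) × √0.011 = 3.649 m/s. Hydraulic depth D_h = A/T = 16.2/4.78 = 3.39 m.
Froude number Fr = V/√(g·D_h) = 3.649/√(9.81×3.39) = 0.633, which is less than 1, so the flow is subcritical.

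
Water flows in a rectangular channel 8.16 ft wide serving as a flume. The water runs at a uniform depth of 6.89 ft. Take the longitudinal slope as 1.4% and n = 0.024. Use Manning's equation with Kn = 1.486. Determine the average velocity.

Flow area A = b·y = 8.16 × 6.89 = 56.22 ft². Wetted perimeter P = b + 2y = 8.16 + 2×6.89 = 21.94 ft.
Hydraulic radius R = A/P = 56.22/21.94 = 2.563 ft.
From Manning's equation, V = (1.486/n) R^(2/3) S^(1/2) = (1.486/0.024) × 2.563^(2/3) × 0.014^(1/2) = 13.7 ft/s.

V = 13.7 ft/s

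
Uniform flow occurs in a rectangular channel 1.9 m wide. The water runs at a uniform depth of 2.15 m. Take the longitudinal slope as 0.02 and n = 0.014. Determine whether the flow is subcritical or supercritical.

Flow area A = b·y = 1.9 × 2.15 = 4.085 m². Wetted perimeter P = b + 2y = 1.9 + 2×2.15 = 6.2 m.
Hydraulic radius R = A/P = 4.085/6.2 = 0.6589 m.
V = (1/n) R^(2/3) √S = (1/0.014) × 0.6589^(2/3) × √0.02 = 7.649 m/s. Hydraulic depth D_h = A/T = 4.085/1.9 = 2.15 m.
Froude number Fr = V/√(g·D_h) = 7.649/√(9.81×2.15) = 1.67, which is greater than 1, so the flow is supercritical.

supercritical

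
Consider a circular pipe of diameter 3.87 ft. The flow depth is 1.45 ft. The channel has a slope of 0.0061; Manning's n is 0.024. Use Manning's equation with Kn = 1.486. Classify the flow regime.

subcritical

For a circular section of diameter D = 3.87 ft at depth y = 1.45 ft, the central angle is θ = 2 arccos(1 − 2y/D) = 2.635 rad. Then A = (D²/8)(θ − sin θ) = 4.024 ft² and P = Dθ/2 = 5.099 ft.
Hydraulic radius R = A/P = 4.024/5.099 = 0.7893 ft.
V = (1.486/n) R^(2/3) √S = (1.486/0.024) × 0.7893^(2/3) × √0.0061 = 4.13 ft/s. Hydraulic depth D_h = A/T = 4.024/3.746 = 1.074 ft.
Froude number Fr = V/√(g·D_h) = 4.13/√(32.2×1.074) = 0.702, which is less than 1, so the flow is subcritical.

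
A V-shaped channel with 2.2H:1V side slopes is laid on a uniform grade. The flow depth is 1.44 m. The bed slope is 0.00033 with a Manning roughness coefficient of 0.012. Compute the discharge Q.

For a triangular section with side slope z = 2.2: A = zy² = 2.2×1.44² = 4.562 m²; P = 2y√(1+z²) = 2×1.44×2.417 = 6.96 m.
Hydraulic radius R = A/P = 4.562/6.96 = 0.6555 m.
Manning's equation: Q = (1/n) A R^(2/3) S^(1/2) = (1/0.012) × 4.562 × 0.6555^(2/3) × 0.00033^(1/2) = 5.21 m³/s.

Q = 5.21 m³/s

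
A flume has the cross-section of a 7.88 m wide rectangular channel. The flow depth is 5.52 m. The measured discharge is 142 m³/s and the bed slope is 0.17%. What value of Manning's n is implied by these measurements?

n = 0.022

Flow area A = b·y = 7.88 × 5.52 = 43.5 m². Wetted perimeter P = b + 2y = 7.88 + 2×5.52 = 18.92 m.
Hydraulic radius R = A/P = 43.5/18.92 = 2.299 m.
Rearranging Manning's equation: n = (1/Q) A R^(2/3) S^(1/2) = (1/142) × 43.5 × 2.299^(2/3) × √0.0017 = 0.022.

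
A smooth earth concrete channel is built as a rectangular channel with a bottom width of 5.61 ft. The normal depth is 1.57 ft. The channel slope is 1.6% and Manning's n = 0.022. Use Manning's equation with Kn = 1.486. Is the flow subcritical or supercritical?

supercritical

Flow area A = b·y = 5.61 × 1.57 = 8.808 ft². Wetted perimeter P = b + 2y = 5.61 + 2×1.57 = 8.75 ft.
Hydraulic radius R = A/P = 8.808/8.75 = 1.007 ft.
V = (1.486/n) R^(2/3) √S = (1.486/0.022) × 1.007^(2/3) × √0.016 = 8.581 ft/s. Hydraulic depth D_h = A/T = 8.808/5.61 = 1.57 ft.
Froude number Fr = V/√(g·D_h) = 8.581/√(32.2×1.57) = 1.21, which is greater than 1, so the flow is supercritical.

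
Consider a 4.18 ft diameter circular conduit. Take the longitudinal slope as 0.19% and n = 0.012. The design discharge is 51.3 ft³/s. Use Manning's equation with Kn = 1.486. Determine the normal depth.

Manning's equation rearranged: A R^(2/3) = nQ / (1.486·√S) = 0.012 × 51.3 / (1.486 × √0.0019) = 9.504.
Trying y = 2.89 ft: A R^(2/3) = 11.64 — high.
Trying y = 2.51 ft: A R^(2/3) = 9.506 — matches.

y_n = 2.51 ft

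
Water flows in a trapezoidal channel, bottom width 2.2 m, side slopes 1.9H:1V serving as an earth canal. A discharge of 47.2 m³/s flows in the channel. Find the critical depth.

At critical depth, Q² T / (g A³) = 1, i.e. A³/T = Q²/g = 47.2²/9.81 = 227.1.
At y = 2.32 m: A³/T = 327.1 — too large.
At y = 2.13 m: A³/T = 228.9 — close enough.

y_c = 2.13 m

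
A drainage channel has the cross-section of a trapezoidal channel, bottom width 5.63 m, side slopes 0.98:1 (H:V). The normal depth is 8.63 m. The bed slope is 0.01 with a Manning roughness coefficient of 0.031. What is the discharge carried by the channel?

With bottom width b = 5.63 m and side slope z = 0.98: A = (b + zy)y = (5.63 + 0.98×8.63)×8.63 = 121.6 m²; P = b + 2y√(1+z²) = 5.63 + 2×8.63×1.4 = 29.8 m.
Hydraulic radius R = A/P = 121.6/29.8 = 4.08 m.
Manning's equation: Q = (1/n) A R^(2/3) S^(1/2) = (1/0.031) × 121.6 × 4.08^(2/3) × 0.01^(1/2) = 1000 m³/s.

Q = 1000 m³/s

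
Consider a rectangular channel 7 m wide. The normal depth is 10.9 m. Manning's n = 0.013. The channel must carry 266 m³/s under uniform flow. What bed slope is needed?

Flow area A = b·y = 7 × 10.9 = 76.3 m². Wetted perimeter P = b + 2y = 7 + 2×10.9 = 28.8 m.
Hydraulic radius R = A/P = 76.3/28.8 = 2.649 m.
From Manning's equation, S = [nQ / (1 A R^(2/3))]² = [0.013 × 266 / (1 × 76.3 × 2.649^(2/3))]² = 0.00056.

S = 0.00056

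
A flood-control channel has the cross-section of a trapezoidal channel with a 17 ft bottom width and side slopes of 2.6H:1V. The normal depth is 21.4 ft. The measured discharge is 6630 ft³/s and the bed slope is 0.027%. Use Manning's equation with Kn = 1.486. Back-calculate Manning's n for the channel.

With bottom width b = 17 ft and side slope z = 2.6: A = (b + zy)y = (17 + 2.6×21.4)×21.4 = 1554 ft²; P = b + 2y√(1+z²) = 17 + 2×21.4×2.786 = 136.2 ft.
Hydraulic radius R = A/P = 1554/136.2 = 11.41 ft.
Rearranging Manning's equation: n = (1.486/Q) A R^(2/3) S^(1/2) = (1.486/6630) × 1554 × 11.41^(2/3) × √0.00027 = 0.029.

n = 0.029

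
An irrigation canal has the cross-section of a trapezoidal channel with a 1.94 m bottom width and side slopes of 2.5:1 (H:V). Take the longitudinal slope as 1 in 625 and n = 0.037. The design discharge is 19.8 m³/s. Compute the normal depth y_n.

Manning's equation rearranged: A R^(2/3) = nQ / (1·√S) = 0.037 × 19.8 / (√0.0016) = 18.32.
Trying y = 2.53 m: A R^(2/3) = 25.46 — too large.
Trying y = 2.2 m: A R^(2/3) = 18.35 — matches.

y_n = 2.2 m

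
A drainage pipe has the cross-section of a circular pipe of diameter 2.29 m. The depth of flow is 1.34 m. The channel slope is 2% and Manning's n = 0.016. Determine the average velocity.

V = 6.48 m/s

For a circular section of diameter D = 2.29 m at depth y = 1.34 m, the central angle is θ = 2 arccos(1 − 2y/D) = 3.484 rad. Then A = (D²/8)(θ − sin θ) = 2.504 m² and P = Dθ/2 = 3.989 m.
Hydraulic radius R = A/P = 2.504/3.989 = 0.6277 m.
From Manning's equation, V = (1/n) R^(2/3) S^(1/2) = (1/0.016) × 0.6277^(2/3) × 0.02^(1/2) = 6.48 m/s.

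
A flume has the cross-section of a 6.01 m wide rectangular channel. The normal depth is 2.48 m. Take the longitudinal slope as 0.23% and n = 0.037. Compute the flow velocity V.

V = 1.59 m/s

Flow area A = b·y = 6.01 × 2.48 = 14.9 m². Wetted perimeter P = b + 2y = 6.01 + 2×2.48 = 10.97 m.
Hydraulic radius R = A/P = 14.9/10.97 = 1.359 m.
From Manning's equation, V = (1/n) R^(2/3) S^(1/2) = (1/0.037) × 1.359^(2/3) × 0.0023^(1/2) = 1.59 m/s.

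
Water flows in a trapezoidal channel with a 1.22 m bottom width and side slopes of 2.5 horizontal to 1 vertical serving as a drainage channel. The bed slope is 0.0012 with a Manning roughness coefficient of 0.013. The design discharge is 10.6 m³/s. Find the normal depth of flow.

y_n = 1.22 m

Manning's equation rearranged: A R^(2/3) = nQ / (1·√S) = 0.013 × 10.6 / (√0.0012) = 3.978.
Trying y = 0.948 m: A R^(2/3) = 2.251 — low.
Trying y = 1.36 m: A R^(2/3) = 5.119 — high.
Trying y = 1.22 m: A R^(2/3) = 3.984 — ≈ 3.978.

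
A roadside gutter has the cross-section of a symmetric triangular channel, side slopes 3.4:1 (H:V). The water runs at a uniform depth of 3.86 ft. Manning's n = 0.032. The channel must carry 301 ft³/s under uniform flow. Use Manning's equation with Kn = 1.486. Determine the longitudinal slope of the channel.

S = 0.0072

For a triangular section with side slope z = 3.4: A = zy² = 3.4×3.86² = 50.66 ft²; P = 2y√(1+z²) = 2×3.86×3.544 = 27.36 ft.
Hydraulic radius R = A/P = 50.66/27.36 = 1.852 ft.
From Manning's equation, S = [nQ / (1.486 A R^(2/3))]² = [0.032 × 301 / (1.486 × 50.66 × 1.852^(2/3))]² = 0.0072.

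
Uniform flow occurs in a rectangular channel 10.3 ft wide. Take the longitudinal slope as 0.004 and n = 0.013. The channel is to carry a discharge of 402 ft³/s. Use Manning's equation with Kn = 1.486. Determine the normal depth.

y_n = 3.36 ft

Manning's equation rearranged: A R^(2/3) = nQ / (1.486·√S) = 0.013 × 402 / (1.486 × √0.004) = 55.61.
Trying y = 3.71 ft: A R^(2/3) = 63.78 — high.
Trying y = 2.34 ft: A R^(2/3) = 33.09 — low.
Trying y = 3.36 ft: A R^(2/3) = 55.55 — ≈ 55.61.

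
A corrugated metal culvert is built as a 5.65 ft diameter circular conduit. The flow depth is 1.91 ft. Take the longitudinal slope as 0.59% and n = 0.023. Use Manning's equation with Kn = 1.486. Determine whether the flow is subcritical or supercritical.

For a circular section of diameter D = 5.65 ft at depth y = 1.91 ft, the central angle is θ = 2 arccos(1 − 2y/D) = 2.482 rad. Then A = (D²/8)(θ − sin θ) = 7.458 ft² and P = Dθ/2 = 7.011 ft.
Hydraulic radius R = A/P = 7.458/7.011 = 1.064 ft.
V = (1.486/n) R^(2/3) √S = (1.486/0.023) × 1.064^(2/3) × √0.0059 = 5.171 ft/s. Hydraulic depth D_h = A/T = 7.458/5.345 = 1.395 ft.
Froude number Fr = V/√(g·D_h) = 5.171/√(32.2×1.395) = 0.772, which is less than 1, so the flow is subcritical.

subcritical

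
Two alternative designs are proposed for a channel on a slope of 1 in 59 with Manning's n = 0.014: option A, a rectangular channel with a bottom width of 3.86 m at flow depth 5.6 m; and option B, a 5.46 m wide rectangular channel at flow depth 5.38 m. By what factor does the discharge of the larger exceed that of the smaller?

1.59

Channel A: Flow area A = b·y = 3.86 × 5.6 = 21.62 m². Wetted perimeter P = b + 2y = 3.86 + 2×5.6 = 15.06 m. Hydraulic radius R = A/P = 21.62/15.06 = 1.435 m. Q_A = (1/0.014)·21.62·1.435^(2/3)·√0.01695 = 255.8 m³/s.
Channel B: Flow area A = b·y = 5.46 × 5.38 = 29.37 m². Wetted perimeter P = b + 2y = 5.46 + 2×5.38 = 16.22 m. Hydraulic radius R = A/P = 29.37/16.22 = 1.811 m. Q_B = (1/0.014)·29.37·1.811^(2/3)·√0.01695 = 405.9 m³/s.
The larger discharge is 405.9 m³/s and the smaller is 255.8 m³/s; the ratio is 1.59.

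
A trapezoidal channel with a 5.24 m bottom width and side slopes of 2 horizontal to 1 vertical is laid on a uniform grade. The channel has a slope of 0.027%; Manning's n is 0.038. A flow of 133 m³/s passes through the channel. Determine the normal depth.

y_n = 6.87 m

Manning's equation rearranged: A R^(2/3) = nQ / (1·√S) = 0.038 × 133 / (√0.00027) = 307.6.
At y = 5.73 m: A R^(2/3) = 203.5 — too small.
At y = 8.01 m: A R^(2/3) = 439.6 — too large.
At y = 6.87 m: A R^(2/3) = 307.7 — close enough.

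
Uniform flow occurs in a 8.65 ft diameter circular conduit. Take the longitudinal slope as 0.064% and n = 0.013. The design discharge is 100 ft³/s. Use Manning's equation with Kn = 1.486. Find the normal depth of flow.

y_n = 3.54 ft

Manning's equation rearranged: A R^(2/3) = nQ / (1.486·√S) = 0.013 × 100 / (1.486 × √0.00064) = 34.58.
At y = 4.27 ft: A R^(2/3) = 48.08 — over.
At y = 2.48 ft: A R^(2/3) = 17.62 — short.
At y = 3.54 ft: A R^(2/3) = 34.53 — matches.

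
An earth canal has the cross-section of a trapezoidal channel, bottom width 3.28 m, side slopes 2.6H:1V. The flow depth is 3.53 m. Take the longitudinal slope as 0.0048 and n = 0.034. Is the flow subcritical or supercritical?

With bottom width b = 3.28 m and side slope z = 2.6: A = (b + zy)y = (3.28 + 2.6×3.53)×3.53 = 43.98 m²; P = b + 2y√(1+z²) = 3.28 + 2×3.53×2.786 = 22.95 m.
Hydraulic radius R = A/P = 43.98/22.95 = 1.916 m.
V = (1/n) R^(2/3) √S = (1/0.034) × 1.916^(2/3) × √0.0048 = 3.144 m/s. Hydraulic depth D_h = A/T = 43.98/21.64 = 2.033 m.
Froude number Fr = V/√(g·D_h) = 3.144/√(9.81×2.033) = 0.704, which is less than 1, so the flow is subcritical.

subcritical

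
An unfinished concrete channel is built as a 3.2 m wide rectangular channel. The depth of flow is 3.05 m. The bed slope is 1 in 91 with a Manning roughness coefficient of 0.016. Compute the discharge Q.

Flow area A = b·y = 3.2 × 3.05 = 9.76 m². Wetted perimeter P = b + 2y = 3.2 + 2×3.05 = 9.3 m.
Hydraulic radius R = A/P = 9.76/9.3 = 1.049 m.
Manning's equation: Q = (1/n) A R^(2/3) S^(1/2) = (1/0.016) × 9.76 × 1.049^(2/3) × 0.01099^(1/2) = 66 m³/s.

Q = 66 m³/s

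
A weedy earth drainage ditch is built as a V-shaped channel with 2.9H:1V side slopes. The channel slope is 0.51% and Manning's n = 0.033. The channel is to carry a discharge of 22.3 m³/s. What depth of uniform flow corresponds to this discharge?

Manning's equation rearranged: A R^(2/3) = nQ / (1·√S) = 0.033 × 22.3 / (√0.0051) = 10.3.
At y = 2.46 m: A R^(2/3) = 19.41 — high.
At y = 1.51 m: A R^(2/3) = 5.281 — low.
At y = 1.94 m: A R^(2/3) = 10.3 — matches.

y_n = 1.94 m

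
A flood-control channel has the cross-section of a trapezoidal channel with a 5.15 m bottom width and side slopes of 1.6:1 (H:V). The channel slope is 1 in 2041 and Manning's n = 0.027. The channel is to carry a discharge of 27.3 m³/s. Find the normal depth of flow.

y_n = 2.6 m

Manning's equation rearranged: A R^(2/3) = nQ / (1·√S) = 0.027 × 27.3 / (√0.00049) = 33.3.
Try y = 3.31 m: A R^(2/3) = 54.15 — too large.
Try y = 1.99 m: A R^(2/3) = 19.86 — too small.
Try y = 2.6 m: A R^(2/3) = 33.36 — close enough.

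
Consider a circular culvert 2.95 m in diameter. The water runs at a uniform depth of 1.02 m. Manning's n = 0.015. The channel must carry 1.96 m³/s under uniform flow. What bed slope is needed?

S = 0.000421

For a circular section of diameter D = 2.95 m at depth y = 1.02 m, the central angle is θ = 2 arccos(1 − 2y/D) = 2.514 rad. Then A = (D²/8)(θ − sin θ) = 2.097 m² and P = Dθ/2 = 3.709 m.
Hydraulic radius R = A/P = 2.097/3.709 = 0.5654 m.
From Manning's equation, S = [nQ / (1 A R^(2/3))]² = [0.015 × 1.96 / (1 × 2.097 × 0.5654^(2/3))]² = 0.000421.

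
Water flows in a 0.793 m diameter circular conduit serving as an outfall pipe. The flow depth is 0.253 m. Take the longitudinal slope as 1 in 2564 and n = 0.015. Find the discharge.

Q = 0.0487 m³/s

For a circular section of diameter D = 0.793 m at depth y = 0.253 m, the central angle is θ = 2 arccos(1 − 2y/D) = 2.401 rad. Then A = (D²/8)(θ − sin θ) = 0.1357 m² and P = Dθ/2 = 0.952 m.
Hydraulic radius R = A/P = 0.1357/0.952 = 0.1425 m.
Manning's equation: Q = (1/n) A R^(2/3) S^(1/2) = (1/0.015) × 0.1357 × 0.1425^(2/3) × 0.00039^(1/2) = 0.0487 m³/s.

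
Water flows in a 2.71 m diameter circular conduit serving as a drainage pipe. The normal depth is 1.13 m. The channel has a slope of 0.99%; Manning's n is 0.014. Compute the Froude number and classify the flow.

supercritical

For a circular section of diameter D = 2.71 m at depth y = 1.13 m, the central angle is θ = 2 arccos(1 − 2y/D) = 2.808 rad. Then A = (D²/8)(θ − sin θ) = 2.277 m² and P = Dθ/2 = 3.805 m.
Hydraulic radius R = A/P = 2.277/3.805 = 0.5985 m.
V = (1/n) R^(2/3) √S = (1/0.014) × 0.5985^(2/3) × √0.0099 = 5.047 m/s. Hydraulic depth D_h = A/T = 2.277/2.672 = 0.8521 m.
Froude number Fr = V/√(g·D_h) = 5.047/√(9.81×0.8521) = 1.75, which is greater than 1, so the flow is supercritical.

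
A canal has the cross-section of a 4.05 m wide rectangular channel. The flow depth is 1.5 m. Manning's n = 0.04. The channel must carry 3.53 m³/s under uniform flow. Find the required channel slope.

Flow area A = b·y = 4.05 × 1.5 = 6.075 m². Wetted perimeter P = b + 2y = 4.05 + 2×1.5 = 7.05 m.
Hydraulic radius R = A/P = 6.075/7.05 = 0.8617 m.
From Manning's equation, S = [nQ / (1 A R^(2/3))]² = [0.04 × 3.53 / (1 × 6.075 × 0.8617^(2/3))]² = 0.000659.

S = 0.000659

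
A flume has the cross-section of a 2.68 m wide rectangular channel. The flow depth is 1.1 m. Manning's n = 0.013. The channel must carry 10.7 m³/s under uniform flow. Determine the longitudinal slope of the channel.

S = 0.00436

Flow area A = b·y = 2.68 × 1.1 = 2.948 m². Wetted perimeter P = b + 2y = 2.68 + 2×1.1 = 4.88 m.
Hydraulic radius R = A/P = 2.948/4.88 = 0.6041 m.
From Manning's equation, S = [nQ / (1 A R^(2/3))]² = [0.013 × 10.7 / (1 × 2.948 × 0.6041^(2/3))]² = 0.00436.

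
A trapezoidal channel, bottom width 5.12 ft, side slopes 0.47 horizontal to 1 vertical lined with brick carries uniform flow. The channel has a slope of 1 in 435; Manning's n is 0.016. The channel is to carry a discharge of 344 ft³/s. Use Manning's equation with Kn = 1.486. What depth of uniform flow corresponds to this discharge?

Manning's equation rearranged: A R^(2/3) = nQ / (1.486·√S) = 0.016 × 344 / (1.486 × √0.002299) = 77.25.
Try y = 3.83 ft: A R^(2/3) = 41.38 — short.
Try y = 6.41 ft: A R^(2/3) = 101.2 — over.
Try y = 5.51 ft: A R^(2/3) = 77.33 — matches.

y_n = 5.51 ft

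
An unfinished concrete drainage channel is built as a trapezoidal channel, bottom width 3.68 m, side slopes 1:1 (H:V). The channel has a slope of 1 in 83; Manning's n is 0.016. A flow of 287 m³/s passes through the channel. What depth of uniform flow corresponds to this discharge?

y_n = 3.68 m

Manning's equation rearranged: A R^(2/3) = nQ / (1·√S) = 0.016 × 287 / (√0.01205) = 41.84.
Trying y = 4.48 m: A R^(2/3) = 62.5 — too large.
Trying y = 3.68 m: A R^(2/3) = 41.88 — ≈ 41.84.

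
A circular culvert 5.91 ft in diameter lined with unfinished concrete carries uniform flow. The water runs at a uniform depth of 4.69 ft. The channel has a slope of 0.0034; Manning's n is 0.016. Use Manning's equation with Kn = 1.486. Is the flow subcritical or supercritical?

subcritical

For a circular section of diameter D = 5.91 ft at depth y = 4.69 ft, the central angle is θ = 2 arccos(1 − 2y/D) = 4.397 rad. Then A = (D²/8)(θ − sin θ) = 23.35 ft² and P = Dθ/2 = 12.99 ft.
Hydraulic radius R = A/P = 23.35/12.99 = 1.797 ft.
V = (1.486/n) R^(2/3) √S = (1.486/0.016) × 1.797^(2/3) × √0.0034 = 8.004 ft/s. Hydraulic depth D_h = A/T = 23.35/4.784 = 4.88 ft.
Froude number Fr = V/√(g·D_h) = 8.004/√(32.2×4.88) = 0.639, which is less than 1, so the flow is subcritical.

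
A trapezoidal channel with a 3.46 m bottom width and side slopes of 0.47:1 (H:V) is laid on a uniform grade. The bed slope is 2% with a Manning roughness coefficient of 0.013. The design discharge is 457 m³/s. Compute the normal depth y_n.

y_n = 4.75 m

Manning's equation rearranged: A R^(2/3) = nQ / (1·√S) = 0.013 × 457 / (√0.02) = 42.01.
At y = 4.27 m: A R^(2/3) = 34.67 — too small.
At y = 5.89 m: A R^(2/3) = 62.55 — too large.
At y = 4.75 m: A R^(2/3) = 42.02 — matches.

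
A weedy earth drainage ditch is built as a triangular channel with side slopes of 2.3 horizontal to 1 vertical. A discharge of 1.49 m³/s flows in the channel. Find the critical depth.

At critical depth, Q² T / (g A³) = 1, i.e. A³/T = Q²/g = 1.49²/9.81 = 0.2263.
At y = 0.688 m: A³/T = 0.4077 — over.
At y = 0.488 m: A³/T = 0.0732 — short.
At y = 0.612 m: A³/T = 0.2271 — ≈ 0.2263.

y_c = 0.612 m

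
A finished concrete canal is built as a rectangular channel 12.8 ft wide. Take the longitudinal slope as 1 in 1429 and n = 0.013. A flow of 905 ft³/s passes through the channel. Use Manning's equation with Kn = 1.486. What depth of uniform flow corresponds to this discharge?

Manning's equation rearranged: A R^(2/3) = nQ / (1.486·√S) = 0.013 × 905 / (1.486 × √0.0006998) = 299.3.
Trying y = 6.91 ft: A R^(2/3) = 196.9 — low.
Trying y = 10.5 ft: A R^(2/3) = 337.3 — high.
Trying y = 9.55 ft: A R^(2/3) = 299.3 — close enough.

y_n = 9.55 ft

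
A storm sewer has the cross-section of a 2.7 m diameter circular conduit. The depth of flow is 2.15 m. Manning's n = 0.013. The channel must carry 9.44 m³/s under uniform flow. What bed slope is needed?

S = 0.00082

For a circular section of diameter D = 2.7 m at depth y = 2.15 m, the central angle is θ = 2 arccos(1 − 2y/D) = 4.41 rad. Then A = (D²/8)(θ − sin θ) = 4.889 m² and P = Dθ/2 = 5.954 m.
Hydraulic radius R = A/P = 4.889/5.954 = 0.8211 m.
From Manning's equation, S = [nQ / (1 A R^(2/3))]² = [0.013 × 9.44 / (1 × 4.889 × 0.8211^(2/3))]² = 0.00082.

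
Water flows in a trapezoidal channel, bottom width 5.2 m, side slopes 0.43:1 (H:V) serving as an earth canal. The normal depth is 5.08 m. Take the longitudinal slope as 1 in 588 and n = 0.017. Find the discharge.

Q = 159 m³/s

With bottom width b = 5.2 m and side slope z = 0.43: A = (b + zy)y = (5.2 + 0.43×5.08)×5.08 = 37.51 m²; P = b + 2y√(1+z²) = 5.2 + 2×5.08×1.089 = 16.26 m.
Hydraulic radius R = A/P = 37.51/16.26 = 2.307 m.
Manning's equation: Q = (1/n) A R^(2/3) S^(1/2) = (1/0.017) × 37.51 × 2.307^(2/3) × 0.001701^(1/2) = 159 m³/s.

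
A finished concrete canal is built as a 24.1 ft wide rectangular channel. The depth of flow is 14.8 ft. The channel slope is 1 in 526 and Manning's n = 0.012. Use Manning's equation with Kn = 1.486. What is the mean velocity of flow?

Flow area A = b·y = 24.1 × 14.8 = 356.7 ft². Wetted perimeter P = b + 2y = 24.1 + 2×14.8 = 53.7 ft.
Hydraulic radius R = A/P = 356.7/53.7 = 6.642 ft.
From Manning's equation, V = (1.486/n) R^(2/3) S^(1/2) = (1.486/0.012) × 6.642^(2/3) × 0.001901^(1/2) = 19.1 ft/s.

V = 19.1 ft/s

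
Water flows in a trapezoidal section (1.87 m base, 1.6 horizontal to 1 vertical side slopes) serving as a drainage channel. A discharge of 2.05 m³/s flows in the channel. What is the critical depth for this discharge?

y_c = 0.436 m

At critical depth, Q² T / (g A³) = 1, i.e. A³/T = Q²/g = 2.05²/9.81 = 0.4284.
At y = 0.318 m: A³/T = 0.1499 — too small.
At y = 0.526 m: A³/T = 0.8166 — too large.
At y = 0.436 m: A³/T = 0.4297 — close enough.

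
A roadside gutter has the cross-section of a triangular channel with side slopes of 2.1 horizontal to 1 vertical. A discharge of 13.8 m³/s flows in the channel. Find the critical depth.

y_c = 1.55 m

At critical depth, Q² T / (g A³) = 1, i.e. A³/T = Q²/g = 13.8²/9.81 = 19.41.
Try y = 1.7 m: A³/T = 31.31 — too large.
Try y = 1.26 m: A³/T = 7.003 — too small.
Try y = 1.55 m: A³/T = 19.73 — ≈ 19.41.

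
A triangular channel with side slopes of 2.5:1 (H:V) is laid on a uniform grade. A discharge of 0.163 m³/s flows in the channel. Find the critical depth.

y_c = 0.244 m

At critical depth, Q² T / (g A³) = 1, i.e. A³/T = Q²/g = 0.163²/9.81 = 0.002708.
At y = 0.276 m: A³/T = 0.005005 — high.
At y = 0.178 m: A³/T = 0.0005584 — low.
At y = 0.244 m: A³/T = 0.002703 — matches.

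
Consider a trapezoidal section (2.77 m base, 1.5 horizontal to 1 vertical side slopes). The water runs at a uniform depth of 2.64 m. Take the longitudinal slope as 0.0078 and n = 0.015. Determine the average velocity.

With bottom width b = 2.77 m and side slope z = 1.5: A = (b + zy)y = (2.77 + 1.5×2.64)×2.64 = 17.77 m²; P = b + 2y√(1+z²) = 2.77 + 2×2.64×1.803 = 12.29 m.
Hydraulic radius R = A/P = 17.77/12.29 = 1.446 m.
From Manning's equation, V = (1/n) R^(2/3) S^(1/2) = (1/0.015) × 1.446^(2/3) × 0.0078^(1/2) = 7.53 m/s.

V = 7.53 m/s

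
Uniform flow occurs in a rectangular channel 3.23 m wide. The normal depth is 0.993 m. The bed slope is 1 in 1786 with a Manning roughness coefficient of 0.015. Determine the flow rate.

Flow area A = b·y = 3.23 × 0.993 = 3.207 m². Wetted perimeter P = b + 2y = 3.23 + 2×0.993 = 5.216 m.
Hydraulic radius R = A/P = 3.207/5.216 = 0.6149 m.
Manning's equation: Q = (1/n) A R^(2/3) S^(1/2) = (1/0.015) × 3.207 × 0.6149^(2/3) × 0.0005599^(1/2) = 3.66 m³/s.

Q = 3.66 m³/s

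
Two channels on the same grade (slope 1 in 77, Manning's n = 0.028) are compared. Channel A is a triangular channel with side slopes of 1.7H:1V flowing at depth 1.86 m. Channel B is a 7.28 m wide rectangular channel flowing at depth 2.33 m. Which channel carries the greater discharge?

channel B

Channel A: For a triangular section with side slope z = 1.7: A = zy² = 1.7×1.86² = 5.881 m²; P = 2y√(1+z²) = 2×1.86×1.972 = 7.337 m. Hydraulic radius R = A/P = 5.881/7.337 = 0.8016 m. Q_A = (1/0.028)·5.881·0.8016^(2/3)·√0.01299 = 20.66 m³/s.
Channel B: Flow area A = b·y = 7.28 × 2.33 = 16.96 m². Wetted perimeter P = b + 2y = 7.28 + 2×2.33 = 11.94 m. Hydraulic radius R = A/P = 16.96/11.94 = 1.421 m. Q_B = (1/0.028)·16.96·1.421^(2/3)·√0.01299 = 87.24 m³/s.
Q_A = 20.66 m³/s vs Q_B = 87.24 m³/s, so channel B carries more.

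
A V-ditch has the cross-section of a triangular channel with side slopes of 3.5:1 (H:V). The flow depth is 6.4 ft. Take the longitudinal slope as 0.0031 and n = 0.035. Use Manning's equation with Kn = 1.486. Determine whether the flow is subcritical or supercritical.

subcritical

For a triangular section with side slope z = 3.5: A = zy² = 3.5×6.4² = 143.4 ft²; P = 2y√(1+z²) = 2×6.4×3.64 = 46.59 ft.
Hydraulic radius R = A/P = 143.4/46.59 = 3.077 ft.
V = (1.486/n) R^(2/3) √S = (1.486/0.035) × 3.077^(2/3) × √0.0031 = 5.001 ft/s. Hydraulic depth D_h = A/T = 143.4/44.8 = 3.2 ft.
Froude number Fr = V/√(g·D_h) = 5.001/√(32.2×3.2) = 0.493, which is less than 1, so the flow is subcritical.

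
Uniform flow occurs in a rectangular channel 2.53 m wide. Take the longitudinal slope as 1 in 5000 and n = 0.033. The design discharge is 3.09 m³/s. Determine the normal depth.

Manning's equation rearranged: A R^(2/3) = nQ / (1·√S) = 0.033 × 3.09 / (√0.0002) = 7.21.
Trying y = 2.17 m: A R^(2/3) = 4.728 — low.
Trying y = 3.64 m: A R^(2/3) = 8.829 — high.
Trying y = 3.07 m: A R^(2/3) = 7.218 — close enough.

y_n = 3.07 m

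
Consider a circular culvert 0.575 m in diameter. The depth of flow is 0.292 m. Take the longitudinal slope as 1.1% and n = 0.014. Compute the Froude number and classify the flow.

For a circular section of diameter D = 0.575 m at depth y = 0.292 m, the central angle is θ = 2 arccos(1 − 2y/D) = 3.173 rad. Then A = (D²/8)(θ − sin θ) = 0.1324 m² and P = Dθ/2 = 0.9122 m.
Hydraulic radius R = A/P = 0.1324/0.9122 = 0.1452 m.
V = (1/n) R^(2/3) √S = (1/0.014) × 0.1452^(2/3) × √0.011 = 2.069 m/s. Hydraulic depth D_h = A/T = 0.1324/0.5749 = 0.2303 m.
Froude number Fr = V/√(g·D_h) = 2.069/√(9.81×0.2303) = 1.38, which is greater than 1, so the flow is supercritical.

supercritical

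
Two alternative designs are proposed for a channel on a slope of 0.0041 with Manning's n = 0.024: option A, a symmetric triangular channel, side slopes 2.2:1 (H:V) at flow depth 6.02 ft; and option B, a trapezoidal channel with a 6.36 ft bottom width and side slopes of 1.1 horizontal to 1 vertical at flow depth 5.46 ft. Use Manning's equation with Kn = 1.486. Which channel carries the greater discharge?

channel A

Channel A: For a triangular section with side slope z = 2.2: A = zy² = 2.2×6.02² = 79.73 ft²; P = 2y√(1+z²) = 2×6.02×2.417 = 29.1 ft. Hydraulic radius R = A/P = 79.73/29.1 = 2.74 ft. Q_A = (1.486/0.024)·79.73·2.74^(2/3)·√0.0041 = 619 ft³/s.
Channel B: With bottom width b = 6.36 ft and side slope z = 1.1: A = (b + zy)y = (6.36 + 1.1×5.46)×5.46 = 67.52 ft²; P = b + 2y√(1+z²) = 6.36 + 2×5.46×1.487 = 22.59 ft. Hydraulic radius R = A/P = 67.52/22.59 = 2.988 ft. Q_B = (1.486/0.024)·67.52·2.988^(2/3)·√0.0041 = 555.4 ft³/s.
Q_A = 619 ft³/s vs Q_B = 555.4 ft³/s, so channel A carries more.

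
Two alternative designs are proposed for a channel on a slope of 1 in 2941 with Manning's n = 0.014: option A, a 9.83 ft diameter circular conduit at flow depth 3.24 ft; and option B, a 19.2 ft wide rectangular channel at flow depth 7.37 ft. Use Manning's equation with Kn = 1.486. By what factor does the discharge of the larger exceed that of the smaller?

11.3

Channel A: For a circular section of diameter D = 9.83 ft at depth y = 3.24 ft, the central angle is θ = 2 arccos(1 − 2y/D) = 2.446 rad. Then A = (D²/8)(θ − sin θ) = 21.81 ft² and P = Dθ/2 = 12.02 ft. Hydraulic radius R = A/P = 21.81/12.02 = 1.814 ft. Q_A = (1.486/0.014)·21.81·1.814^(2/3)·√0.00034 = 63.47 ft³/s.
Channel B: Flow area A = b·y = 19.2 × 7.37 = 141.5 ft². Wetted perimeter P = b + 2y = 19.2 + 2×7.37 = 33.94 ft. Hydraulic radius R = A/P = 141.5/33.94 = 4.169 ft. Q_B = (1.486/0.014)·141.5·4.169^(2/3)·√0.00034 = 717.4 ft³/s.
The larger discharge is 717.4 ft³/s and the smaller is 63.47 ft³/s; the ratio is 11.3.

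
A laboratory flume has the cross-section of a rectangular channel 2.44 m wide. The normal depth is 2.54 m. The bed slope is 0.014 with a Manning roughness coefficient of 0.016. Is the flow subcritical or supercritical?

Flow area A = b·y = 2.44 × 2.54 = 6.198 m². Wetted perimeter P = b + 2y = 2.44 + 2×2.54 = 7.52 m.
Hydraulic radius R = A/P = 6.198/7.52 = 0.8241 m.
V = (1/n) R^(2/3) √S = (1/0.016) × 0.8241^(2/3) × √0.014 = 6.501 m/s. Hydraulic depth D_h = A/T = 6.198/2.44 = 2.54 m.
Froude number Fr = V/√(g·D_h) = 6.501/√(9.81×2.54) = 1.3, which is greater than 1, so the flow is supercritical.

supercritical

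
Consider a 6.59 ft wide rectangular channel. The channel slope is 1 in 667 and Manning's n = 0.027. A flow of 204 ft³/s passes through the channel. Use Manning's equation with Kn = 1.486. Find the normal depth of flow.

y_n = 8.21 ft

Manning's equation rearranged: A R^(2/3) = nQ / (1.486·√S) = 0.027 × 204 / (1.486 × √0.001499) = 95.73.
Trying y = 9.85 ft: A R^(2/3) = 118.6 — high.
Trying y = 6.74 ft: A R^(2/3) = 75.43 — low.
Trying y = 8.21 ft: A R^(2/3) = 95.67 — matches.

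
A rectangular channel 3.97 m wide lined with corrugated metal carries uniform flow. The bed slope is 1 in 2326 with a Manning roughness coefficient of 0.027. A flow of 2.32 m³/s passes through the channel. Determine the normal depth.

Manning's equation rearranged: A R^(2/3) = nQ / (1·√S) = 0.027 × 2.32 / (√0.0004299) = 3.021.
At y = 0.797 m: A R^(2/3) = 2.172 — short.
At y = 1.22 m: A R^(2/3) = 4.018 — over.
At y = 0.999 m: A R^(2/3) = 3.02 — matches.

y_n = 0.999 m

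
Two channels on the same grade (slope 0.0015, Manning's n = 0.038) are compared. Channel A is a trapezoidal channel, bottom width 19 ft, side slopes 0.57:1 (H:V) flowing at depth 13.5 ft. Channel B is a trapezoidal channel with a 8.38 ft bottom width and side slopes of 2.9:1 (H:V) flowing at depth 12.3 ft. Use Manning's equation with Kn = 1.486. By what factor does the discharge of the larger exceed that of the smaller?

Channel A: With bottom width b = 19 ft and side slope z = 0.57: A = (b + zy)y = (19 + 0.57×13.5)×13.5 = 360.4 ft²; P = b + 2y√(1+z²) = 19 + 2×13.5×1.151 = 50.08 ft. Hydraulic radius R = A/P = 360.4/50.08 = 7.196 ft. Q_A = (1.486/0.038)·360.4·7.196^(2/3)·√0.0015 = 2034 ft³/s.
Channel B: With bottom width b = 8.38 ft and side slope z = 2.9: A = (b + zy)y = (8.38 + 2.9×12.3)×12.3 = 541.8 ft²; P = b + 2y√(1+z²) = 8.38 + 2×12.3×3.068 = 83.84 ft. Hydraulic radius R = A/P = 541.8/83.84 = 6.462 ft. Q_B = (1.486/0.038)·541.8·6.462^(2/3)·√0.0015 = 2847 ft³/s.
The larger discharge is 2847 ft³/s and the smaller is 2034 ft³/s; the ratio is 1.4.

1.4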